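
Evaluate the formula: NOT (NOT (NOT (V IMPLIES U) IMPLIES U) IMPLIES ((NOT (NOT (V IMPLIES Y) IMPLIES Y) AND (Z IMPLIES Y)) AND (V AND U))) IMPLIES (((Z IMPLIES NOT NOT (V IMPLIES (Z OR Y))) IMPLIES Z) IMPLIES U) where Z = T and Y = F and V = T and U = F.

F

V IMPLIES U = T IMPLIES F = F
NOT (V IMPLIES U) = NOT F = T
NOT (V IMPLIES U) IMPLIES U = T IMPLIES F = F
NOT (NOT (V IMPLIES U) IMPLIES U) = NOT F = T
V IMPLIES Y = T IMPLIES F = F
NOT (V IMPLIES Y) = NOT F = T
NOT (V IMPLIES Y) IMPLIES Y = T IMPLIES F = F
NOT (NOT (V IMPLIES Y) IMPLIES Y) = NOT F = T
Z IMPLIES Y = T IMPLIES F = F
NOT (NOT (V IMPLIES Y) IMPLIES Y) AND (Z IMPLIES Y) = T AND F = F
V AND U = T AND F = F
(NOT (NOT (V IMPLIES Y) IMPLIES Y) AND (Z IMPLIES Y)) AND (V AND U) = F AND F = F
NOT (NOT (V IMPLIES U) IMPLIES U) IMPLIES ((NOT (NOT (V IMPLIES Y) IMPLIES Y) AND (Z IMPLIES Y)) AND (V AND U)) = T IMPLIES F = F
NOT (NOT (NOT (V IMPLIES U) IMPLIES U) IMPLIES ((NOT (NOT (V IMPLIES Y) IMPLIES Y) AND (Z IMPLIES Y)) AND (V AND U))) = NOT F = T
Z OR Y = T OR F = T
V IMPLIES (Z OR Y) = T IMPLIES T = T
NOT (V IMPLIES (Z OR Y)) = NOT T = F
NOT NOT (V IMPLIES (Z OR Y)) = NOT F = T
Z IMPLIES NOT NOT (V IMPLIES (Z OR Y)) = T IMPLIES T = T
(Z IMPLIES NOT NOT (V IMPLIES (Z OR Y))) IMPLIES Z = T IMPLIES T = T
((Z IMPLIES NOT NOT (V IMPLIES (Z OR Y))) IMPLIES Z) IMPLIES U = T IMPLIES F = F
NOT (NOT (NOT (V IMPLIES U) IMPLIES U) IMPLIES ((NOT (NOT (V IMPLIES Y) IMPLIES Y) AND (Z IMPLIES Y)) AND (V AND U))) IMPLIES (((Z IMPLIES NOT NOT (V IMPLIES (Z OR Y))) IMPLIES Z) IMPLIES U) = T IMPLIES F = F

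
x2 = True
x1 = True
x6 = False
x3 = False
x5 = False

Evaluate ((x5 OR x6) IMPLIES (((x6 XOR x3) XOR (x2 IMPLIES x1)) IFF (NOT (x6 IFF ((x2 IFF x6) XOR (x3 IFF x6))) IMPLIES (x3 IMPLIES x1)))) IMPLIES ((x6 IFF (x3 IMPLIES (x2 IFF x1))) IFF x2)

False

x5 OR x6 = False OR False = False
x6 XOR x3 = False XOR False = False
x2 IMPLIES x1 = True IMPLIES True = True
(x6 XOR x3) XOR (x2 IMPLIES x1) = False XOR True = True
x2 IFF x6 = True IFF False = False
x3 IFF x6 = False IFF False = True
(x2 IFF x6) XOR (x3 IFF x6) = False XOR True = True
x6 IFF ((x2 IFF x6) XOR (x3 IFF x6)) = False IFF True = False
NOT (x6 IFF ((x2 IFF x6) XOR (x3 IFF x6))) = NOT False = True
x3 IMPLIES x1 = False IMPLIES True = True
NOT (x6 IFF ((x2 IFF x6) XOR (x3 IFF x6))) IMPLIES (x3 IMPLIES x1) = True IMPLIES True = True
((x6 XOR x3) XOR (x2 IMPLIES x1)) IFF (NOT (x6 IFF ((x2 IFF x6) XOR (x3 IFF x6))) IMPLIES (x3 IMPLIES x1)) = True IFF True = True
(x5 OR x6) IMPLIES (((x6 XOR x3) XOR (x2 IMPLIES x1)) IFF (NOT (x6 IFF ((x2 IFF x6) XOR (x3 IFF x6))) IMPLIES (x3 IMPLIES x1))) = False IMPLIES True = True
x2 IFF x1 = True IFF True = True
x3 IMPLIES (x2 IFF x1) = False IMPLIES True = True
x6 IFF (x3 IMPLIES (x2 IFF x1)) = False IFF True = False
(x6 IFF (x3 IMPLIES (x2 IFF x1))) IFF x2 = False IFF True = False
((x5 OR x6) IMPLIES (((x6 XOR x3) XOR (x2 IMPLIES x1)) IFF (NOT (x6 IFF ((x2 IFF x6) XOR (x3 IFF x6))) IMPLIES (x3 IMPLIES x1)))) IMPLIES ((x6 IFF (x3 IMPLIES (x2 IFF x1))) IFF x2) = True IMPLIES False = False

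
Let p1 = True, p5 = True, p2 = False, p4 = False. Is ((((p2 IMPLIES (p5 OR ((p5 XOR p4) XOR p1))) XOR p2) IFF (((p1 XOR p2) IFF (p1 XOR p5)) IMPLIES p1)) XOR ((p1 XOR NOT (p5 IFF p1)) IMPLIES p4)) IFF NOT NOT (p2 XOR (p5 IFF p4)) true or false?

False

p5 XOR p4 = True XOR False = True
(p5 XOR p4) XOR p1 = True XOR True = False
p5 OR ((p5 XOR p4) XOR p1) = True OR False = True
p2 IMPLIES (p5 OR ((p5 XOR p4) XOR p1)) = False IMPLIES True = True
(p2 IMPLIES (p5 OR ((p5 XOR p4) XOR p1))) XOR p2 = True XOR False = True
p1 XOR p2 = True XOR False = True
p1 XOR p5 = True XOR True = False
(p1 XOR p2) IFF (p1 XOR p5) = True IFF False = False
((p1 XOR p2) IFF (p1 XOR p5)) IMPLIES p1 = False IMPLIES True = True
((p2 IMPLIES (p5 OR ((p5 XOR p4) XOR p1))) XOR p2) IFF (((p1 XOR p2) IFF (p1 XOR p5)) IMPLIES p1) = True IFF True = True
p5 IFF p1 = True IFF True = True
NOT (p5 IFF p1) = NOT True = False
p1 XOR NOT (p5 IFF p1) = True XOR False = True
(p1 XOR NOT (p5 IFF p1)) IMPLIES p4 = True IMPLIES False = False
(((p2 IMPLIES (p5 OR ((p5 XOR p4) XOR p1))) XOR p2) IFF (((p1 XOR p2) IFF (p1 XOR p5)) IMPLIES p1)) XOR ((p1 XOR NOT (p5 IFF p1)) IMPLIES p4) = True XOR False = True
p5 IFF p4 = True IFF False = False
p2 XOR (p5 IFF p4) = False XOR False = False
NOT (p2 XOR (p5 IFF p4)) = NOT False = True
NOT NOT (p2 XOR (p5 IFF p4)) = NOT True = False
((((p2 IMPLIES (p5 OR ((p5 XOR p4) XOR p1))) XOR p2) IFF (((p1 XOR p2) IFF (p1 XOR p5)) IMPLIES p1)) XOR ((p1 XOR NOT (p5 IFF p1)) IMPLIES p4)) IFF NOT NOT (p2 XOR (p5 IFF p4)) = True IFF False = False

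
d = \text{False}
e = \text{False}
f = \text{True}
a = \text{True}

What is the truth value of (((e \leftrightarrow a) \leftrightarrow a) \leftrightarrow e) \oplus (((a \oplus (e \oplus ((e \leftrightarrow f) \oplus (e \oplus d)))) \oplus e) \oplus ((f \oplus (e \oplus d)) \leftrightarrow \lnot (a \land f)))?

\text{False}

e \leftrightarrow a = \text{False} \leftrightarrow \text{True} = \text{False}
(e \leftrightarrow a) \leftrightarrow a = \text{False} \leftrightarrow \text{True} = \text{False}
((e \leftrightarrow a) \leftrightarrow a) \leftrightarrow e = \text{False} \leftrightarrow \text{False} = \text{True}
e \leftrightarrow f = \text{False} \leftrightarrow \text{True} = \text{False}
e \oplus d = \text{False} \oplus \text{False} = \text{False}
(e \leftrightarrow f) \oplus (e \oplus d) = \text{False} \oplus \text{False} = \text{False}
e \oplus ((e \leftrightarrow f) \oplus (e \oplus d)) = \text{False} \oplus \text{False} = \text{False}
a \oplus (e \oplus ((e \leftrightarrow f) \oplus (e \oplus d))) = \text{True} \oplus \text{False} = \text{True}
(a \oplus (e \oplus ((e \leftrightarrow f) \oplus (e \oplus d)))) \oplus e = \text{True} \oplus \text{False} = \text{True}
e \oplus d = \text{False} \oplus \text{False} = \text{False}
f \oplus (e \oplus d) = \text{True} \oplus \text{False} = \text{True}
a \land f = \text{True} \land \text{True} = \text{True}
\lnot (a \land f) = \lnot \text{True} = \text{False}
(f \oplus (e \oplus d)) \leftrightarrow \lnot (a \land f) = \text{True} \leftrightarrow \text{False} = \text{False}
((a \oplus (e \oplus ((e \leftrightarrow f) \oplus (e \oplus d)))) \oplus e) \oplus ((f \oplus (e \oplus d)) \leftrightarrow \lnot (a \land f)) = \text{True} \oplus \text{False} = \text{True}
(((e \leftrightarrow a) \leftrightarrow a) \leftrightarrow e) \oplus (((a \oplus (e \oplus ((e \leftrightarrow f) \oplus (e \oplus d)))) \oplus e) \oplus ((f \oplus (e \oplus d)) \leftrightarrow \lnot (a \land f))) = \text{True} \oplus \text{True} = \text{False}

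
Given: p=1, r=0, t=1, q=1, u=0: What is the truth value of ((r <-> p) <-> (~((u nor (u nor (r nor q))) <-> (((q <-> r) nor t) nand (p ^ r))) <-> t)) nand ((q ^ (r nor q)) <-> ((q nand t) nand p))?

Substituting p=1, r=0, t=1, q=1, u=0:
r <-> p = 0 <-> 1 = 0
r nor q = 0 nor 1 = 0
u nor (r nor q) = 0 nor 0 = 1
u nor (u nor (r nor q)) = 0 nor 1 = 0
q <-> r = 1 <-> 0 = 0
(q <-> r) nor t = 0 nor 1 = 0
p ^ r = 1 ^ 0 = 1
((q <-> r) nor t) nand (p ^ r) = 0 nand 1 = 1
(u nor (u nor (r nor q))) <-> (((q <-> r) nor t) nand (p ^ r)) = 0 <-> 1 = 0
~((u nor (u nor (r nor q))) <-> (((q <-> r) nor t) nand (p ^ r))) = ~0 = 1
~((u nor (u nor (r nor q))) <-> (((q <-> r) nor t) nand (p ^ r))) <-> t = 1 <-> 1 = 1
(r <-> p) <-> (~((u nor (u nor (r nor q))) <-> (((q <-> r) nor t) nand (p ^ r))) <-> t) = 0 <-> 1 = 0
r nor q = 0 nor 1 = 0
q ^ (r nor q) = 1 ^ 0 = 1
q nand t = 1 nand 1 = 0
(q nand t) nand p = 0 nand 1 = 1
(q ^ (r nor q)) <-> ((q nand t) nand p) = 1 <-> 1 = 1
((r <-> p) <-> (~((u nor (u nor (r nor q))) <-> (((q <-> r) nor t) nand (p ^ r))) <-> t)) nand ((q ^ (r nor q)) <-> ((q nand t) nand p)) = 0 nand 1 = 1

1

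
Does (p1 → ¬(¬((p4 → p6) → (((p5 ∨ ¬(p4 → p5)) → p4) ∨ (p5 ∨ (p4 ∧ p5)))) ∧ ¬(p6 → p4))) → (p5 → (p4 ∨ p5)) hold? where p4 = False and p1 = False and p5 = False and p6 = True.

True

Substituting p4=False, p1=False, p5=False, p6=True:
p4 → p6 = False → True = True
p4 → p5 = False → False = True
¬(p4 → p5) = ¬True = False
p5 ∨ ¬(p4 → p5) = False ∨ False = False
(p5 ∨ ¬(p4 → p5)) → p4 = False → False = True
p4 ∧ p5 = False ∧ False = False
p5 ∨ (p4 ∧ p5) = False ∨ False = False
((p5 ∨ ¬(p4 → p5)) → p4) ∨ (p5 ∨ (p4 ∧ p5)) = True ∨ False = True
(p4 → p6) → (((p5 ∨ ¬(p4 → p5)) → p4) ∨ (p5 ∨ (p4 ∧ p5))) = True → True = True
¬((p4 → p6) → (((p5 ∨ ¬(p4 → p5)) → p4) ∨ (p5 ∨ (p4 ∧ p5)))) = ¬True = False
p6 → p4 = True → False = False
¬(p6 → p4) = ¬False = True
¬((p4 → p6) → (((p5 ∨ ¬(p4 → p5)) → p4) ∨ (p5 ∨ (p4 ∧ p5)))) ∧ ¬(p6 → p4) = False ∧ True = False
¬(¬((p4 → p6) → (((p5 ∨ ¬(p4 → p5)) → p4) ∨ (p5 ∨ (p4 ∧ p5)))) ∧ ¬(p6 → p4)) = ¬False = True
p1 → ¬(¬((p4 → p6) → (((p5 ∨ ¬(p4 → p5)) → p4) ∨ (p5 ∨ (p4 ∧ p5)))) ∧ ¬(p6 → p4)) = False → True = True
p4 ∨ p5 = False ∨ False = False
p5 → (p4 ∨ p5) = False → False = True
(p1 → ¬(¬((p4 → p6) → (((p5 ∨ ¬(p4 → p5)) → p4) ∨ (p5 ∨ (p4 ∧ p5)))) ∧ ¬(p6 → p4))) → (p5 → (p4 ∨ p5)) = True → True = True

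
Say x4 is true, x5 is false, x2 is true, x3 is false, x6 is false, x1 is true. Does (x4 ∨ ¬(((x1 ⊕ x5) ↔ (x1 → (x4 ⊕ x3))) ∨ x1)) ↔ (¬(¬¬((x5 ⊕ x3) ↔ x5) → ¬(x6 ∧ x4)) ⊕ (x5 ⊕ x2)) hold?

Substituting x4=True, x5=False, x2=True, x3=False, x6=False, x1=True:
x1 ⊕ x5 = True ⊕ False = True
x4 ⊕ x3 = True ⊕ False = True
x1 → (x4 ⊕ x3) = True → True = True
(x1 ⊕ x5) ↔ (x1 → (x4 ⊕ x3)) = True ↔ True = True
((x1 ⊕ x5) ↔ (x1 → (x4 ⊕ x3))) ∨ x1 = True ∨ True = True
¬(((x1 ⊕ x5) ↔ (x1 → (x4 ⊕ x3))) ∨ x1) = ¬True = False
x4 ∨ ¬(((x1 ⊕ x5) ↔ (x1 → (x4 ⊕ x3))) ∨ x1) = True ∨ False = True
x5 ⊕ x3 = False ⊕ False = False
(x5 ⊕ x3) ↔ x5 = False ↔ False = True
¬((x5 ⊕ x3) ↔ x5) = ¬True = False
¬¬((x5 ⊕ x3) ↔ x5) = ¬False = True
x6 ∧ x4 = False ∧ True = False
¬(x6 ∧ x4) = ¬False = True
¬¬((x5 ⊕ x3) ↔ x5) → ¬(x6 ∧ x4) = True → True = True
¬(¬¬((x5 ⊕ x3) ↔ x5) → ¬(x6 ∧ x4)) = ¬True = False
x5 ⊕ x2 = False ⊕ True = True
¬(¬¬((x5 ⊕ x3) ↔ x5) → ¬(x6 ∧ x4)) ⊕ (x5 ⊕ x2) = False ⊕ True = True
(x4 ∨ ¬(((x1 ⊕ x5) ↔ (x1 → (x4 ⊕ x3))) ∨ x1)) ↔ (¬(¬¬((x5 ⊕ x3) ↔ x5) → ¬(x6 ∧ x4)) ⊕ (x5 ⊕ x2)) = True ↔ True = True

True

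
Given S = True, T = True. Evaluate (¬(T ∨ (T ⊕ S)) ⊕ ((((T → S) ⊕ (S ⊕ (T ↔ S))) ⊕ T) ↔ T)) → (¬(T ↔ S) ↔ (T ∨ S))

True

T ⊕ S = True ⊕ True = False
T ∨ (T ⊕ S) = True ∨ False = True
¬(T ∨ (T ⊕ S)) = ¬True = False
T → S = True → True = True
T ↔ S = True ↔ True = True
S ⊕ (T ↔ S) = True ⊕ True = False
(T → S) ⊕ (S ⊕ (T ↔ S)) = True ⊕ False = True
((T → S) ⊕ (S ⊕ (T ↔ S))) ⊕ T = True ⊕ True = False
(((T → S) ⊕ (S ⊕ (T ↔ S))) ⊕ T) ↔ T = False ↔ True = False
¬(T ∨ (T ⊕ S)) ⊕ ((((T → S) ⊕ (S ⊕ (T ↔ S))) ⊕ T) ↔ T) = False ⊕ False = False
T ↔ S = True ↔ True = True
¬(T ↔ S) = ¬True = False
T ∨ S = True ∨ True = True
¬(T ↔ S) ↔ (T ∨ S) = False ↔ True = False
(¬(T ∨ (T ⊕ S)) ⊕ ((((T → S) ⊕ (S ⊕ (T ↔ S))) ⊕ T) ↔ T)) → (¬(T ↔ S) ↔ (T ∨ S)) = False → False = True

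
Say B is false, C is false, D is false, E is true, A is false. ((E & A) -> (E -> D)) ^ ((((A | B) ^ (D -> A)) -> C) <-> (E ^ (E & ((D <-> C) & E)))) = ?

E & A = 1 & 0 = 0
E -> D = 1 -> 0 = 0
(E & A) -> (E -> D) = 0 -> 0 = 1
A | B = 0 | 0 = 0
D -> A = 0 -> 0 = 1
(A | B) ^ (D -> A) = 0 ^ 1 = 1
((A | B) ^ (D -> A)) -> C = 1 -> 0 = 0
D <-> C = 0 <-> 0 = 1
(D <-> C) & E = 1 & 1 = 1
E & ((D <-> C) & E) = 1 & 1 = 1
E ^ (E & ((D <-> C) & E)) = 1 ^ 1 = 0
(((A | B) ^ (D -> A)) -> C) <-> (E ^ (E & ((D <-> C) & E))) = 0 <-> 0 = 1
((E & A) -> (E -> D)) ^ ((((A | B) ^ (D -> A)) -> C) <-> (E ^ (E & ((D <-> C) & E)))) = 1 ^ 1 = 0

0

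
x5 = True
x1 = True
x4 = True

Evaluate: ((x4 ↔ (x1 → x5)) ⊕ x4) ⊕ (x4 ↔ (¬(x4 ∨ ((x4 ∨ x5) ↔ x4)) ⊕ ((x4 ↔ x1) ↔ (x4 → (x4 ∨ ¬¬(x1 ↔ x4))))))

x1 → x5 = True → True = True
x4 ↔ (x1 → x5) = True ↔ True = True
(x4 ↔ (x1 → x5)) ⊕ x4 = True ⊕ True = False
x4 ∨ x5 = True ∨ True = True
(x4 ∨ x5) ↔ x4 = True ↔ True = True
x4 ∨ ((x4 ∨ x5) ↔ x4) = True ∨ True = True
¬(x4 ∨ ((x4 ∨ x5) ↔ x4)) = ¬True = False
x4 ↔ x1 = True ↔ True = True
x1 ↔ x4 = True ↔ True = True
¬(x1 ↔ x4) = ¬True = False
¬¬(x1 ↔ x4) = ¬False = True
x4 ∨ ¬¬(x1 ↔ x4) = True ∨ True = True
x4 → (x4 ∨ ¬¬(x1 ↔ x4)) = True → True = True
(x4 ↔ x1) ↔ (x4 → (x4 ∨ ¬¬(x1 ↔ x4))) = True ↔ True = True
¬(x4 ∨ ((x4 ∨ x5) ↔ x4)) ⊕ ((x4 ↔ x1) ↔ (x4 → (x4 ∨ ¬¬(x1 ↔ x4)))) = False ⊕ True = True
x4 ↔ (¬(x4 ∨ ((x4 ∨ x5) ↔ x4)) ⊕ ((x4 ↔ x1) ↔ (x4 → (x4 ∨ ¬¬(x1 ↔ x4))))) = True ↔ True = True
((x4 ↔ (x1 → x5)) ⊕ x4) ⊕ (x4 ↔ (¬(x4 ∨ ((x4 ∨ x5) ↔ x4)) ⊕ ((x4 ↔ x1) ↔ (x4 → (x4 ∨ ¬¬(x1 ↔ x4)))))) = False ⊕ True = True

True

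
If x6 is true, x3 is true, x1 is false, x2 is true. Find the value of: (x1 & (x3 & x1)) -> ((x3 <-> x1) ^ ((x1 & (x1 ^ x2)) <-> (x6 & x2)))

True

Substituting x6=True, x3=True, x1=False, x2=True:
x3 & x1 = True & False = False
x1 & (x3 & x1) = False & False = False
x3 <-> x1 = True <-> False = False
x1 ^ x2 = False ^ True = True
x1 & (x1 ^ x2) = False & True = False
x6 & x2 = True & True = True
(x1 & (x1 ^ x2)) <-> (x6 & x2) = False <-> True = False
(x3 <-> x1) ^ ((x1 & (x1 ^ x2)) <-> (x6 & x2)) = False ^ False = False
(x1 & (x3 & x1)) -> ((x3 <-> x1) ^ ((x1 & (x1 ^ x2)) <-> (x6 & x2))) = False -> False = True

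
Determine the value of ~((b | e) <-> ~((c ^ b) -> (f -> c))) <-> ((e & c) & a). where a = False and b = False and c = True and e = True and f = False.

False

b | e = False | True = True
c ^ b = True ^ False = True
f -> c = False -> True = True
(c ^ b) -> (f -> c) = True -> True = True
~((c ^ b) -> (f -> c)) = ~True = False
(b | e) <-> ~((c ^ b) -> (f -> c)) = True <-> False = False
~((b | e) <-> ~((c ^ b) -> (f -> c))) = ~False = True
e & c = True & True = True
(e & c) & a = True & False = False
~((b | e) <-> ~((c ^ b) -> (f -> c))) <-> ((e & c) & a) = True <-> False = False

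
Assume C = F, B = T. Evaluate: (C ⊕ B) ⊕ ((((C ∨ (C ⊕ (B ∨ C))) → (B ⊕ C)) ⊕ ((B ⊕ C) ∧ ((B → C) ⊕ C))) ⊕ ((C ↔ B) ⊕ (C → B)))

C ⊕ B = F ⊕ T = T
B ∨ C = T ∨ F = T
C ⊕ (B ∨ C) = F ⊕ T = T
C ∨ (C ⊕ (B ∨ C)) = F ∨ T = T
B ⊕ C = T ⊕ F = T
(C ∨ (C ⊕ (B ∨ C))) → (B ⊕ C) = T → T = T
B ⊕ C = T ⊕ F = T
B → C = T → F = F
(B → C) ⊕ C = F ⊕ F = F
(B ⊕ C) ∧ ((B → C) ⊕ C) = T ∧ F = F
((C ∨ (C ⊕ (B ∨ C))) → (B ⊕ C)) ⊕ ((B ⊕ C) ∧ ((B → C) ⊕ C)) = T ⊕ F = T
C ↔ B = F ↔ T = F
C → B = F → T = T
(C ↔ B) ⊕ (C → B) = F ⊕ T = T
(((C ∨ (C ⊕ (B ∨ C))) → (B ⊕ C)) ⊕ ((B ⊕ C) ∧ ((B → C) ⊕ C))) ⊕ ((C ↔ B) ⊕ (C → B)) = T ⊕ T = F
(C ⊕ B) ⊕ ((((C ∨ (C ⊕ (B ∨ C))) → (B ⊕ C)) ⊕ ((B ⊕ C) ∧ ((B → C) ⊕ C))) ⊕ ((C ↔ B) ⊕ (C → B))) = T ⊕ F = T

T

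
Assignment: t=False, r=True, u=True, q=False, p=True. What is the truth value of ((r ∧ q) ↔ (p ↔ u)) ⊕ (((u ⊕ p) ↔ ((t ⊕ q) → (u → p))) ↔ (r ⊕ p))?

True

Substituting t=False, r=True, u=True, q=False, p=True:
r ∧ q = True ∧ False = False
p ↔ u = True ↔ True = True
(r ∧ q) ↔ (p ↔ u) = False ↔ True = False
u ⊕ p = True ⊕ True = False
t ⊕ q = False ⊕ False = False
u → p = True → True = True
(t ⊕ q) → (u → p) = False → True = True
(u ⊕ p) ↔ ((t ⊕ q) → (u → p)) = False ↔ True = False
r ⊕ p = True ⊕ True = False
((u ⊕ p) ↔ ((t ⊕ q) → (u → p))) ↔ (r ⊕ p) = False ↔ False = True
((r ∧ q) ↔ (p ↔ u)) ⊕ (((u ⊕ p) ↔ ((t ⊕ q) → (u → p))) ↔ (r ⊕ p)) = False ⊕ True = True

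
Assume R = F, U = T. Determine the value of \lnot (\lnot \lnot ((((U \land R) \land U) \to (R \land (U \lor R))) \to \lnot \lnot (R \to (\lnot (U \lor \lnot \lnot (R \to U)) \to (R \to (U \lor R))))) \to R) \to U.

T

Substituting R=F, U=T:
U \land R = T \land F = F
(U \land R) \land U = F \land T = F
U \lor R = T \lor F = T
R \land (U \lor R) = F \land T = F
((U \land R) \land U) \to (R \land (U \lor R)) = F \to F = T
R \to U = F \to T = T
\lnot (R \to U) = \lnot T = F
\lnot \lnot (R \to U) = \lnot F = T
U \lor \lnot \lnot (R \to U) = T \lor T = T
\lnot (U \lor \lnot \lnot (R \to U)) = \lnot T = F
U \lor R = T \lor F = T
R \to (U \lor R) = F \to T = T
\lnot (U \lor \lnot \lnot (R \to U)) \to (R \to (U \lor R)) = F \to T = T
R \to (\lnot (U \lor \lnot \lnot (R \to U)) \to (R \to (U \lor R))) = F \to T = T
\lnot (R \to (\lnot (U \lor \lnot \lnot (R \to U)) \to (R \to (U \lor R)))) = \lnot T = F
\lnot \lnot (R \to (\lnot (U \lor \lnot \lnot (R \to U)) \to (R \to (U \lor R)))) = \lnot F = T
(((U \land R) \land U) \to (R \land (U \lor R))) \to \lnot \lnot (R \to (\lnot (U \lor \lnot \lnot (R \to U)) \to (R \to (U \lor R)))) = T \to T = T
\lnot ((((U \land R) \land U) \to (R \land (U \lor R))) \to \lnot \lnot (R \to (\lnot (U \lor \lnot \lnot (R \to U)) \to (R \to (U \lor R))))) = \lnot T = F
\lnot \lnot ((((U \land R) \land U) \to (R \land (U \lor R))) \to \lnot \lnot (R \to (\lnot (U \lor \lnot \lnot (R \to U)) \to (R \to (U \lor R))))) = \lnot F = T
\lnot \lnot ((((U \land R) \land U) \to (R \land (U \lor R))) \to \lnot \lnot (R \to (\lnot (U \lor \lnot \lnot (R \to U)) \to (R \to (U \lor R))))) \to R = T \to F = F
\lnot (\lnot \lnot ((((U \land R) \land U) \to (R \land (U \lor R))) \to \lnot \lnot (R \to (\lnot (U \lor \lnot \lnot (R \to U)) \to (R \to (U \lor R))))) \to R) = \lnot F = T
\lnot (\lnot \lnot ((((U \land R) \land U) \to (R \land (U \lor R))) \to \lnot \lnot (R \to (\lnot (U \lor \lnot \lnot (R \to U)) \to (R \to (U \lor R))))) \to R) \to U = T \to T = T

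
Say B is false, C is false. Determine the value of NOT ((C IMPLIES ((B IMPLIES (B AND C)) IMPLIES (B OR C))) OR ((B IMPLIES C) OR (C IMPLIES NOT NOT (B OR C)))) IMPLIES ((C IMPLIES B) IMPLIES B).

Substituting B=F, C=F:
B AND C = F AND F = F
B IMPLIES (B AND C) = F IMPLIES F = T
B OR C = F OR F = F
(B IMPLIES (B AND C)) IMPLIES (B OR C) = T IMPLIES F = F
C IMPLIES ((B IMPLIES (B AND C)) IMPLIES (B OR C)) = F IMPLIES F = T
B IMPLIES C = F IMPLIES F = T
B OR C = F OR F = F
NOT (B OR C) = NOT F = T
NOT NOT (B OR C) = NOT T = F
C IMPLIES NOT NOT (B OR C) = F IMPLIES F = T
(B IMPLIES C) OR (C IMPLIES NOT NOT (B OR C)) = T OR T = T
(C IMPLIES ((B IMPLIES (B AND C)) IMPLIES (B OR C))) OR ((B IMPLIES C) OR (C IMPLIES NOT NOT (B OR C))) = T OR T = T
NOT ((C IMPLIES ((B IMPLIES (B AND C)) IMPLIES (B OR C))) OR ((B IMPLIES C) OR (C IMPLIES NOT NOT (B OR C)))) = NOT T = F
C IMPLIES B = F IMPLIES F = T
(C IMPLIES B) IMPLIES B = T IMPLIES F = F
NOT ((C IMPLIES ((B IMPLIES (B AND C)) IMPLIES (B OR C))) OR ((B IMPLIES C) OR (C IMPLIES NOT NOT (B OR C)))) IMPLIES ((C IMPLIES B) IMPLIES B) = F IMPLIES F = T

T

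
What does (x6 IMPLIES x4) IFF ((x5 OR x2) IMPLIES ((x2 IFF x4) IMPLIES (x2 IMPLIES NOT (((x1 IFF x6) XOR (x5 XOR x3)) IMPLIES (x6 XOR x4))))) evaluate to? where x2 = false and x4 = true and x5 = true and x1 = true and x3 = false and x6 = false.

true

x6 IMPLIES x4 = false IMPLIES true = true
x5 OR x2 = true OR false = true
x2 IFF x4 = false IFF true = false
x1 IFF x6 = true IFF false = false
x5 XOR x3 = true XOR false = true
(x1 IFF x6) XOR (x5 XOR x3) = false XOR true = true
x6 XOR x4 = false XOR true = true
((x1 IFF x6) XOR (x5 XOR x3)) IMPLIES (x6 XOR x4) = true IMPLIES true = true
NOT (((x1 IFF x6) XOR (x5 XOR x3)) IMPLIES (x6 XOR x4)) = NOT true = false
x2 IMPLIES NOT (((x1 IFF x6) XOR (x5 XOR x3)) IMPLIES (x6 XOR x4)) = false IMPLIES false = true
(x2 IFF x4) IMPLIES (x2 IMPLIES NOT (((x1 IFF x6) XOR (x5 XOR x3)) IMPLIES (x6 XOR x4))) = false IMPLIES true = true
(x5 OR x2) IMPLIES ((x2 IFF x4) IMPLIES (x2 IMPLIES NOT (((x1 IFF x6) XOR (x5 XOR x3)) IMPLIES (x6 XOR x4)))) = true IMPLIES true = true
(x6 IMPLIES x4) IFF ((x5 OR x2) IMPLIES ((x2 IFF x4) IMPLIES (x2 IMPLIES NOT (((x1 IFF x6) XOR (x5 XOR x3)) IMPLIES (x6 XOR x4))))) = true IFF true = true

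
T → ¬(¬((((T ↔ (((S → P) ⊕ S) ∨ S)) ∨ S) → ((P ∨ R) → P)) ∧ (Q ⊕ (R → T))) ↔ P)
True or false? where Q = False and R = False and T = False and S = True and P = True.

S → P = True → True = True
(S → P) ⊕ S = True ⊕ True = False
((S → P) ⊕ S) ∨ S = False ∨ True = True
T ↔ (((S → P) ⊕ S) ∨ S) = False ↔ True = False
(T ↔ (((S → P) ⊕ S) ∨ S)) ∨ S = False ∨ True = True
P ∨ R = True ∨ False = True
(P ∨ R) → P = True → True = True
((T ↔ (((S → P) ⊕ S) ∨ S)) ∨ S) → ((P ∨ R) → P) = True → True = True
R → T = False → False = True
Q ⊕ (R → T) = False ⊕ True = True
(((T ↔ (((S → P) ⊕ S) ∨ S)) ∨ S) → ((P ∨ R) → P)) ∧ (Q ⊕ (R → T)) = True ∧ True = True
¬((((T ↔ (((S → P) ⊕ S) ∨ S)) ∨ S) → ((P ∨ R) → P)) ∧ (Q ⊕ (R → T))) = ¬True = False
¬((((T ↔ (((S → P) ⊕ S) ∨ S)) ∨ S) → ((P ∨ R) → P)) ∧ (Q ⊕ (R → T))) ↔ P = False ↔ True = False
¬(¬((((T ↔ (((S → P) ⊕ S) ∨ S)) ∨ S) → ((P ∨ R) → P)) ∧ (Q ⊕ (R → T))) ↔ P) = ¬False = True
T → ¬(¬((((T ↔ (((S → P) ⊕ S) ∨ S)) ∨ S) → ((P ∨ R) → P)) ∧ (Q ⊕ (R → T))) ↔ P) = False → True = True

True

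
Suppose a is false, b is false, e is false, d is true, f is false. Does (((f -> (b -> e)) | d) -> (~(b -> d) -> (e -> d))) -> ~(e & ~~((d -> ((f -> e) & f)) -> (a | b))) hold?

T

Substituting a=F, b=F, e=F, d=T, f=F:
b -> e = F -> F = T
f -> (b -> e) = F -> T = T
(f -> (b -> e)) | d = T | T = T
b -> d = F -> T = T
~(b -> d) = ~T = F
e -> d = F -> T = T
~(b -> d) -> (e -> d) = F -> T = T
((f -> (b -> e)) | d) -> (~(b -> d) -> (e -> d)) = T -> T = T
f -> e = F -> F = T
(f -> e) & f = T & F = F
d -> ((f -> e) & f) = T -> F = F
a | b = F | F = F
(d -> ((f -> e) & f)) -> (a | b) = F -> F = T
~((d -> ((f -> e) & f)) -> (a | b)) = ~T = F
~~((d -> ((f -> e) & f)) -> (a | b)) = ~F = T
e & ~~((d -> ((f -> e) & f)) -> (a | b)) = F & T = F
~(e & ~~((d -> ((f -> e) & f)) -> (a | b))) = ~F = T
(((f -> (b -> e)) | d) -> (~(b -> d) -> (e -> d))) -> ~(e & ~~((d -> ((f -> e) & f)) -> (a | b))) = T -> T = T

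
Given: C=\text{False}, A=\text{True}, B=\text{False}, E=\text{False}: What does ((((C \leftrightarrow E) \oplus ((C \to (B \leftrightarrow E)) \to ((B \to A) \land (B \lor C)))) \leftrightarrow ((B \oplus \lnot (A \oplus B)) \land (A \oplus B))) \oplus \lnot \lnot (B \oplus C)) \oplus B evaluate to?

Substituting C=\text{False}, A=\text{True}, B=\text{False}, E=\text{False}:
C \leftrightarrow E = \text{False} \leftrightarrow \text{False} = \text{True}
B \leftrightarrow E = \text{False} \leftrightarrow \text{False} = \text{True}
C \to (B \leftrightarrow E) = \text{False} \to \text{True} = \text{True}
B \to A = \text{False} \to \text{True} = \text{True}
B \lor C = \text{False} \lor \text{False} = \text{False}
(B \to A) \land (B \lor C) = \text{True} \land \text{False} = \text{False}
(C \to (B \leftrightarrow E)) \to ((B \to A) \land (B \lor C)) = \text{True} \to \text{False} = \text{False}
(C \leftrightarrow E) \oplus ((C \to (B \leftrightarrow E)) \to ((B \to A) \land (B \lor C))) = \text{True} \oplus \text{False} = \text{True}
A \oplus B = \text{True} \oplus \text{False} = \text{True}
\lnot (A \oplus B) = \lnot \text{True} = \text{False}
B \oplus \lnot (A \oplus B) = \text{False} \oplus \text{False} = \text{False}
A \oplus B = \text{True} \oplus \text{False} = \text{True}
(B \oplus \lnot (A \oplus B)) \land (A \oplus B) = \text{False} \land \text{True} = \text{False}
((C \leftrightarrow E) \oplus ((C \to (B \leftrightarrow E)) \to ((B \to A) \land (B \lor C)))) \leftrightarrow ((B \oplus \lnot (A \oplus B)) \land (A \oplus B)) = \text{True} \leftrightarrow \text{False} = \text{False}
B \oplus C = \text{False} \oplus \text{False} = \text{False}
\lnot (B \oplus C) = \lnot \text{False} = \text{True}
\lnot \lnot (B \oplus C) = \lnot \text{True} = \text{False}
(((C \leftrightarrow E) \oplus ((C \to (B \leftrightarrow E)) \to ((B \to A) \land (B \lor C)))) \leftrightarrow ((B \oplus \lnot (A \oplus B)) \land (A \oplus B))) \oplus \lnot \lnot (B \oplus C) = \text{False} \oplus \text{False} = \text{False}
((((C \leftrightarrow E) \oplus ((C \to (B \leftrightarrow E)) \to ((B \to A) \land (B \lor C)))) \leftrightarrow ((B \oplus \lnot (A \oplus B)) \land (A \oplus B))) \oplus \lnot \lnot (B \oplus C)) \oplus B = \text{False} \oplus \text{False} = \text{False}

\text{False}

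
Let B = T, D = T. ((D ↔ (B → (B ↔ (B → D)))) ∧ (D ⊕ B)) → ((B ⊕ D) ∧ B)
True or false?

T

B → D = T → T = T
B ↔ (B → D) = T ↔ T = T
B → (B ↔ (B → D)) = T → T = T
D ↔ (B → (B ↔ (B → D))) = T ↔ T = T
D ⊕ B = T ⊕ T = F
(D ↔ (B → (B ↔ (B → D)))) ∧ (D ⊕ B) = T ∧ F = F
B ⊕ D = T ⊕ T = F
(B ⊕ D) ∧ B = F ∧ T = F
((D ↔ (B → (B ↔ (B → D)))) ∧ (D ⊕ B)) → ((B ⊕ D) ∧ B) = F → F = T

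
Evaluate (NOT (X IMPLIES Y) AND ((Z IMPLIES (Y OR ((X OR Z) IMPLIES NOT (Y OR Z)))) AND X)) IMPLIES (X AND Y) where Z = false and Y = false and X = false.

true

Substituting Z=false, Y=false, X=false:
X IMPLIES Y = false IMPLIES false = true
NOT (X IMPLIES Y) = NOT true = false
X OR Z = false OR false = false
Y OR Z = false OR false = false
NOT (Y OR Z) = NOT false = true
(X OR Z) IMPLIES NOT (Y OR Z) = false IMPLIES true = true
Y OR ((X OR Z) IMPLIES NOT (Y OR Z)) = false OR true = true
Z IMPLIES (Y OR ((X OR Z) IMPLIES NOT (Y OR Z))) = false IMPLIES true = true
(Z IMPLIES (Y OR ((X OR Z) IMPLIES NOT (Y OR Z)))) AND X = true AND false = false
NOT (X IMPLIES Y) AND ((Z IMPLIES (Y OR ((X OR Z) IMPLIES NOT (Y OR Z)))) AND X) = false AND false = false
X AND Y = false AND false = false
(NOT (X IMPLIES Y) AND ((Z IMPLIES (Y OR ((X OR Z) IMPLIES NOT (Y OR Z)))) AND X)) IMPLIES (X AND Y) = false IMPLIES false = true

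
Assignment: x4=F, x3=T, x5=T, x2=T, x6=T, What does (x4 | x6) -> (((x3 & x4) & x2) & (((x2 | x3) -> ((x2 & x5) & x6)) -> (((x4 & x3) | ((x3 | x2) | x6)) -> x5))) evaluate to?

Substituting x4=F, x3=T, x5=T, x2=T, x6=T:
x4 | x6 = F | T = T
x3 & x4 = T & F = F
(x3 & x4) & x2 = F & T = F
x2 | x3 = T | T = T
x2 & x5 = T & T = T
(x2 & x5) & x6 = T & T = T
(x2 | x3) -> ((x2 & x5) & x6) = T -> T = T
x4 & x3 = F & T = F
x3 | x2 = T | T = T
(x3 | x2) | x6 = T | T = T
(x4 & x3) | ((x3 | x2) | x6) = F | T = T
((x4 & x3) | ((x3 | x2) | x6)) -> x5 = T -> T = T
((x2 | x3) -> ((x2 & x5) & x6)) -> (((x4 & x3) | ((x3 | x2) | x6)) -> x5) = T -> T = T
((x3 & x4) & x2) & (((x2 | x3) -> ((x2 & x5) & x6)) -> (((x4 & x3) | ((x3 | x2) | x6)) -> x5)) = F & T = F
(x4 | x6) -> (((x3 & x4) & x2) & (((x2 | x3) -> ((x2 & x5) & x6)) -> (((x4 & x3) | ((x3 | x2) | x6)) -> x5))) = T -> F = F

F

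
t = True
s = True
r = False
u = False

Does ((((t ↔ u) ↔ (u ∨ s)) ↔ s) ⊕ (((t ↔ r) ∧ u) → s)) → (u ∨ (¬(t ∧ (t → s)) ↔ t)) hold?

False

t ↔ u = True ↔ False = False
u ∨ s = False ∨ True = True
(t ↔ u) ↔ (u ∨ s) = False ↔ True = False
((t ↔ u) ↔ (u ∨ s)) ↔ s = False ↔ True = False
t ↔ r = True ↔ False = False
(t ↔ r) ∧ u = False ∧ False = False
((t ↔ r) ∧ u) → s = False → True = True
(((t ↔ u) ↔ (u ∨ s)) ↔ s) ⊕ (((t ↔ r) ∧ u) → s) = False ⊕ True = True
t → s = True → True = True
t ∧ (t → s) = True ∧ True = True
¬(t ∧ (t → s)) = ¬True = False
¬(t ∧ (t → s)) ↔ t = False ↔ True = False
u ∨ (¬(t ∧ (t → s)) ↔ t) = False ∨ False = False
((((t ↔ u) ↔ (u ∨ s)) ↔ s) ⊕ (((t ↔ r) ∧ u) → s)) → (u ∨ (¬(t ∧ (t → s)) ↔ t)) = True → False = False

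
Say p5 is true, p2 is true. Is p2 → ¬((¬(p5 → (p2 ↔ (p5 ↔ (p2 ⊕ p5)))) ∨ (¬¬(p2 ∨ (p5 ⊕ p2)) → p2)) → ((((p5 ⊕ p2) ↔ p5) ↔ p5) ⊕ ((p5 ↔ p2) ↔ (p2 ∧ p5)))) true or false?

p2 ⊕ p5 = T ⊕ T = F
p5 ↔ (p2 ⊕ p5) = T ↔ F = F
p2 ↔ (p5 ↔ (p2 ⊕ p5)) = T ↔ F = F
p5 → (p2 ↔ (p5 ↔ (p2 ⊕ p5))) = T → F = F
¬(p5 → (p2 ↔ (p5 ↔ (p2 ⊕ p5)))) = ¬F = T
p5 ⊕ p2 = T ⊕ T = F
p2 ∨ (p5 ⊕ p2) = T ∨ F = T
¬(p2 ∨ (p5 ⊕ p2)) = ¬T = F
¬¬(p2 ∨ (p5 ⊕ p2)) = ¬F = T
¬¬(p2 ∨ (p5 ⊕ p2)) → p2 = T → T = T
¬(p5 → (p2 ↔ (p5 ↔ (p2 ⊕ p5)))) ∨ (¬¬(p2 ∨ (p5 ⊕ p2)) → p2) = T ∨ T = T
p5 ⊕ p2 = T ⊕ T = F
(p5 ⊕ p2) ↔ p5 = F ↔ T = F
((p5 ⊕ p2) ↔ p5) ↔ p5 = F ↔ T = F
p5 ↔ p2 = T ↔ T = T
p2 ∧ p5 = T ∧ T = T
(p5 ↔ p2) ↔ (p2 ∧ p5) = T ↔ T = T
(((p5 ⊕ p2) ↔ p5) ↔ p5) ⊕ ((p5 ↔ p2) ↔ (p2 ∧ p5)) = F ⊕ T = T
(¬(p5 → (p2 ↔ (p5 ↔ (p2 ⊕ p5)))) ∨ (¬¬(p2 ∨ (p5 ⊕ p2)) → p2)) → ((((p5 ⊕ p2) ↔ p5) ↔ p5) ⊕ ((p5 ↔ p2) ↔ (p2 ∧ p5))) = T → T = T
¬((¬(p5 → (p2 ↔ (p5 ↔ (p2 ⊕ p5)))) ∨ (¬¬(p2 ∨ (p5 ⊕ p2)) → p2)) → ((((p5 ⊕ p2) ↔ p5) ↔ p5) ⊕ ((p5 ↔ p2) ↔ (p2 ∧ p5)))) = ¬T = F
p2 → ¬((¬(p5 → (p2 ↔ (p5 ↔ (p2 ⊕ p5)))) ∨ (¬¬(p2 ∨ (p5 ⊕ p2)) → p2)) → ((((p5 ⊕ p2) ↔ p5) ↔ p5) ⊕ ((p5 ↔ p2) ↔ (p2 ∧ p5)))) = T → F = F

F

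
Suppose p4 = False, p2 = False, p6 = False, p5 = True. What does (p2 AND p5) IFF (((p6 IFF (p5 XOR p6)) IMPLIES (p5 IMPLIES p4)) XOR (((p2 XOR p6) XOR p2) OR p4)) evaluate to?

Substituting p4=False, p2=False, p6=False, p5=True:
p2 AND p5 = False AND True = False
p5 XOR p6 = True XOR False = True
p6 IFF (p5 XOR p6) = False IFF True = False
p5 IMPLIES p4 = True IMPLIES False = False
(p6 IFF (p5 XOR p6)) IMPLIES (p5 IMPLIES p4) = False IMPLIES False = True
p2 XOR p6 = False XOR False = False
(p2 XOR p6) XOR p2 = False XOR False = False
((p2 XOR p6) XOR p2) OR p4 = False OR False = False
((p6 IFF (p5 XOR p6)) IMPLIES (p5 IMPLIES p4)) XOR (((p2 XOR p6) XOR p2) OR p4) = True XOR False = True
(p2 AND p5) IFF (((p6 IFF (p5 XOR p6)) IMPLIES (p5 IMPLIES p4)) XOR (((p2 XOR p6) XOR p2) OR p4)) = False IFF True = False

False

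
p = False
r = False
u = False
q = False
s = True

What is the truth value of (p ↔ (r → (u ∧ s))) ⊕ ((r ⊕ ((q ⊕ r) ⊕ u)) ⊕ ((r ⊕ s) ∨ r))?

u ∧ s = False ∧ True = False
r → (u ∧ s) = False → False = True
p ↔ (r → (u ∧ s)) = False ↔ True = False
q ⊕ r = False ⊕ False = False
(q ⊕ r) ⊕ u = False ⊕ False = False
r ⊕ ((q ⊕ r) ⊕ u) = False ⊕ False = False
r ⊕ s = False ⊕ True = True
(r ⊕ s) ∨ r = True ∨ False = True
(r ⊕ ((q ⊕ r) ⊕ u)) ⊕ ((r ⊕ s) ∨ r) = False ⊕ True = True
(p ↔ (r → (u ∧ s))) ⊕ ((r ⊕ ((q ⊕ r) ⊕ u)) ⊕ ((r ⊕ s) ∨ r)) = False ⊕ True = True

True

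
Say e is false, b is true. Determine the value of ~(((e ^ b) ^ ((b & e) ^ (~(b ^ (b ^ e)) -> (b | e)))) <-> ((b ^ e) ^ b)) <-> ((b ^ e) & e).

T

Substituting e=F, b=T:
e ^ b = F ^ T = T
b & e = T & F = F
b ^ e = T ^ F = T
b ^ (b ^ e) = T ^ T = F
~(b ^ (b ^ e)) = ~F = T
b | e = T | F = T
~(b ^ (b ^ e)) -> (b | e) = T -> T = T
(b & e) ^ (~(b ^ (b ^ e)) -> (b | e)) = F ^ T = T
(e ^ b) ^ ((b & e) ^ (~(b ^ (b ^ e)) -> (b | e))) = T ^ T = F
b ^ e = T ^ F = T
(b ^ e) ^ b = T ^ T = F
((e ^ b) ^ ((b & e) ^ (~(b ^ (b ^ e)) -> (b | e)))) <-> ((b ^ e) ^ b) = F <-> F = T
~(((e ^ b) ^ ((b & e) ^ (~(b ^ (b ^ e)) -> (b | e)))) <-> ((b ^ e) ^ b)) = ~T = F
b ^ e = T ^ F = T
(b ^ e) & e = T & F = F
~(((e ^ b) ^ ((b & e) ^ (~(b ^ (b ^ e)) -> (b | e)))) <-> ((b ^ e) ^ b)) <-> ((b ^ e) & e) = F <-> F = T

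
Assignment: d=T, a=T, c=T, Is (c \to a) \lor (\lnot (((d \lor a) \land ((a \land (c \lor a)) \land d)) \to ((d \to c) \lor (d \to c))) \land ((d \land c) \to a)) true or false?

c \to a = T \to T = T
d \lor a = T \lor T = T
c \lor a = T \lor T = T
a \land (c \lor a) = T \land T = T
(a \land (c \lor a)) \land d = T \land T = T
(d \lor a) \land ((a \land (c \lor a)) \land d) = T \land T = T
d \to c = T \to T = T
d \to c = T \to T = T
(d \to c) \lor (d \to c) = T \lor T = T
((d \lor a) \land ((a \land (c \lor a)) \land d)) \to ((d \to c) \lor (d \to c)) = T \to T = T
\lnot (((d \lor a) \land ((a \land (c \lor a)) \land d)) \to ((d \to c) \lor (d \to c))) = \lnot T = F
d \land c = T \land T = T
(d \land c) \to a = T \to T = T
\lnot (((d \lor a) \land ((a \land (c \lor a)) \land d)) \to ((d \to c) \lor (d \to c))) \land ((d \land c) \to a) = F \land T = F
(c \to a) \lor (\lnot (((d \lor a) \land ((a \land (c \lor a)) \land d)) \to ((d \to c) \lor (d \to c))) \land ((d \land c) \to a)) = T \lor F = T

T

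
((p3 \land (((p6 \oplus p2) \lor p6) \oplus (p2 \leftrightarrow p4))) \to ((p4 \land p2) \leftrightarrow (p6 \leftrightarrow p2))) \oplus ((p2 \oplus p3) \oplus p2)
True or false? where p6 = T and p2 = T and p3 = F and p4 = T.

T

p6 \oplus p2 = T \oplus T = F
(p6 \oplus p2) \lor p6 = F \lor T = T
p2 \leftrightarrow p4 = T \leftrightarrow T = T
((p6 \oplus p2) \lor p6) \oplus (p2 \leftrightarrow p4) = T \oplus T = F
p3 \land (((p6 \oplus p2) \lor p6) \oplus (p2 \leftrightarrow p4)) = F \land F = F
p4 \land p2 = T \land T = T
p6 \leftrightarrow p2 = T \leftrightarrow T = T
(p4 \land p2) \leftrightarrow (p6 \leftrightarrow p2) = T \leftrightarrow T = T
(p3 \land (((p6 \oplus p2) \lor p6) \oplus (p2 \leftrightarrow p4))) \to ((p4 \land p2) \leftrightarrow (p6 \leftrightarrow p2)) = F \to T = T
p2 \oplus p3 = T \oplus F = T
(p2 \oplus p3) \oplus p2 = T \oplus T = F
((p3 \land (((p6 \oplus p2) \lor p6) \oplus (p2 \leftrightarrow p4))) \to ((p4 \land p2) \leftrightarrow (p6 \leftrightarrow p2))) \oplus ((p2 \oplus p3) \oplus p2) = T \oplus F = T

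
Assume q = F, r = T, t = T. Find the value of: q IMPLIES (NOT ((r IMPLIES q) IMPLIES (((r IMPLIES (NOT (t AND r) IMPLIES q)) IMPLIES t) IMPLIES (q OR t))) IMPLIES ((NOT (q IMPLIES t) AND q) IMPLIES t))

r IMPLIES q = T IMPLIES F = F
t AND r = T AND T = T
NOT (t AND r) = NOT T = F
NOT (t AND r) IMPLIES q = F IMPLIES F = T
r IMPLIES (NOT (t AND r) IMPLIES q) = T IMPLIES T = T
(r IMPLIES (NOT (t AND r) IMPLIES q)) IMPLIES t = T IMPLIES T = T
q OR t = F OR T = T
((r IMPLIES (NOT (t AND r) IMPLIES q)) IMPLIES t) IMPLIES (q OR t) = T IMPLIES T = T
(r IMPLIES q) IMPLIES (((r IMPLIES (NOT (t AND r) IMPLIES q)) IMPLIES t) IMPLIES (q OR t)) = F IMPLIES T = T
NOT ((r IMPLIES q) IMPLIES (((r IMPLIES (NOT (t AND r) IMPLIES q)) IMPLIES t) IMPLIES (q OR t))) = NOT T = F
q IMPLIES t = F IMPLIES T = T
NOT (q IMPLIES t) = NOT T = F
NOT (q IMPLIES t) AND q = F AND F = F
(NOT (q IMPLIES t) AND q) IMPLIES t = F IMPLIES T = T
NOT ((r IMPLIES q) IMPLIES (((r IMPLIES (NOT (t AND r) IMPLIES q)) IMPLIES t) IMPLIES (q OR t))) IMPLIES ((NOT (q IMPLIES t) AND q) IMPLIES t) = F IMPLIES T = T
q IMPLIES (NOT ((r IMPLIES q) IMPLIES (((r IMPLIES (NOT (t AND r) IMPLIES q)) IMPLIES t) IMPLIES (q OR t))) IMPLIES ((NOT (q IMPLIES t) AND q) IMPLIES t)) = F IMPLIES T = T

T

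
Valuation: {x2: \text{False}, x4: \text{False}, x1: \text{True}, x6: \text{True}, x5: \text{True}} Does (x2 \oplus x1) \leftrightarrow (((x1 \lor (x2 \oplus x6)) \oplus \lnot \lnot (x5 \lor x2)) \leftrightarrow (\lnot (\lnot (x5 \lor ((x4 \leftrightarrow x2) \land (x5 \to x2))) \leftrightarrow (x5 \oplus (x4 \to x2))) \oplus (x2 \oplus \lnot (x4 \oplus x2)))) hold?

\text{False}

x2 \oplus x1 = \text{False} \oplus \text{True} = \text{True}
x2 \oplus x6 = \text{False} \oplus \text{True} = \text{True}
x1 \lor (x2 \oplus x6) = \text{True} \lor \text{True} = \text{True}
x5 \lor x2 = \text{True} \lor \text{False} = \text{True}
\lnot (x5 \lor x2) = \lnot \text{True} = \text{False}
\lnot \lnot (x5 \lor x2) = \lnot \text{False} = \text{True}
(x1 \lor (x2 \oplus x6)) \oplus \lnot \lnot (x5 \lor x2) = \text{True} \oplus \text{True} = \text{False}
x4 \leftrightarrow x2 = \text{False} \leftrightarrow \text{False} = \text{True}
x5 \to x2 = \text{True} \to \text{False} = \text{False}
(x4 \leftrightarrow x2) \land (x5 \to x2) = \text{True} \land \text{False} = \text{False}
x5 \lor ((x4 \leftrightarrow x2) \land (x5 \to x2)) = \text{True} \lor \text{False} = \text{True}
\lnot (x5 \lor ((x4 \leftrightarrow x2) \land (x5 \to x2))) = \lnot \text{True} = \text{False}
x4 \to x2 = \text{False} \to \text{False} = \text{True}
x5 \oplus (x4 \to x2) = \text{True} \oplus \text{True} = \text{False}
\lnot (x5 \lor ((x4 \leftrightarrow x2) \land (x5 \to x2))) \leftrightarrow (x5 \oplus (x4 \to x2)) = \text{False} \leftrightarrow \text{False} = \text{True}
\lnot (\lnot (x5 \lor ((x4 \leftrightarrow x2) \land (x5 \to x2))) \leftrightarrow (x5 \oplus (x4 \to x2))) = \lnot \text{True} = \text{False}
x4 \oplus x2 = \text{False} \oplus \text{False} = \text{False}
\lnot (x4 \oplus x2) = \lnot \text{False} = \text{True}
x2 \oplus \lnot (x4 \oplus x2) = \text{False} \oplus \text{True} = \text{True}
\lnot (\lnot (x5 \lor ((x4 \leftrightarrow x2) \land (x5 \to x2))) \leftrightarrow (x5 \oplus (x4 \to x2))) \oplus (x2 \oplus \lnot (x4 \oplus x2)) = \text{False} \oplus \text{True} = \text{True}
((x1 \lor (x2 \oplus x6)) \oplus \lnot \lnot (x5 \lor x2)) \leftrightarrow (\lnot (\lnot (x5 \lor ((x4 \leftrightarrow x2) \land (x5 \to x2))) \leftrightarrow (x5 \oplus (x4 \to x2))) \oplus (x2 \oplus \lnot (x4 \oplus x2))) = \text{False} \leftrightarrow \text{True} = \text{False}
(x2 \oplus x1) \leftrightarrow (((x1 \lor (x2 \oplus x6)) \oplus \lnot \lnot (x5 \lor x2)) \leftrightarrow (\lnot (\lnot (x5 \lor ((x4 \leftrightarrow x2) \land (x5 \to x2))) \leftrightarrow (x5 \oplus (x4 \to x2))) \oplus (x2 \oplus \lnot (x4 \oplus x2)))) = \text{True} \leftrightarrow \text{False} = \text{False}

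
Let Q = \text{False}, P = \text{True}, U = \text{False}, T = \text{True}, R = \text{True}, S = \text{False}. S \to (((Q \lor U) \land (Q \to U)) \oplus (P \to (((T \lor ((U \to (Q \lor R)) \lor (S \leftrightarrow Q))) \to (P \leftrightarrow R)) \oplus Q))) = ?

\text{True}

Q \lor U = \text{False} \lor \text{False} = \text{False}
Q \to U = \text{False} \to \text{False} = \text{True}
(Q \lor U) \land (Q \to U) = \text{False} \land \text{True} = \text{False}
Q \lor R = \text{False} \lor \text{True} = \text{True}
U \to (Q \lor R) = \text{False} \to \text{True} = \text{True}
S \leftrightarrow Q = \text{False} \leftrightarrow \text{False} = \text{True}
(U \to (Q \lor R)) \lor (S \leftrightarrow Q) = \text{True} \lor \text{True} = \text{True}
T \lor ((U \to (Q \lor R)) \lor (S \leftrightarrow Q)) = \text{True} \lor \text{True} = \text{True}
P \leftrightarrow R = \text{True} \leftrightarrow \text{True} = \text{True}
(T \lor ((U \to (Q \lor R)) \lor (S \leftrightarrow Q))) \to (P \leftrightarrow R) = \text{True} \to \text{True} = \text{True}
((T \lor ((U \to (Q \lor R)) \lor (S \leftrightarrow Q))) \to (P \leftrightarrow R)) \oplus Q = \text{True} \oplus \text{False} = \text{True}
P \to (((T \lor ((U \to (Q \lor R)) \lor (S \leftrightarrow Q))) \to (P \leftrightarrow R)) \oplus Q) = \text{True} \to \text{True} = \text{True}
((Q \lor U) \land (Q \to U)) \oplus (P \to (((T \lor ((U \to (Q \lor R)) \lor (S \leftrightarrow Q))) \to (P \leftrightarrow R)) \oplus Q)) = \text{False} \oplus \text{True} = \text{True}
S \to (((Q \lor U) \land (Q \to U)) \oplus (P \to (((T \lor ((U \to (Q \lor R)) \lor (S \leftrightarrow Q))) \to (P \leftrightarrow R)) \oplus Q))) = \text{False} \to \text{True} = \text{True}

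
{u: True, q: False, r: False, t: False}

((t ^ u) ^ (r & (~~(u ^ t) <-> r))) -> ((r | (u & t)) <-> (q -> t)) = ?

False

t ^ u = False ^ True = True
u ^ t = True ^ False = True
~(u ^ t) = ~True = False
~~(u ^ t) = ~False = True
~~(u ^ t) <-> r = True <-> False = False
r & (~~(u ^ t) <-> r) = False & False = False
(t ^ u) ^ (r & (~~(u ^ t) <-> r)) = True ^ False = True
u & t = True & False = False
r | (u & t) = False | False = False
q -> t = False -> False = True
(r | (u & t)) <-> (q -> t) = False <-> True = False
((t ^ u) ^ (r & (~~(u ^ t) <-> r))) -> ((r | (u & t)) <-> (q -> t)) = True -> False = False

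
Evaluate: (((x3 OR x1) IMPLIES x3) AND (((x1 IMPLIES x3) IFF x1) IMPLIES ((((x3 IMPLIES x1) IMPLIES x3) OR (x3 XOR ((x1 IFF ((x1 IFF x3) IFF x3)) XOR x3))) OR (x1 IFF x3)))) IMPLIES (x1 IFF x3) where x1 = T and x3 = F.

T

x3 OR x1 = F OR T = T
(x3 OR x1) IMPLIES x3 = T IMPLIES F = F
x1 IMPLIES x3 = T IMPLIES F = F
(x1 IMPLIES x3) IFF x1 = F IFF T = F
x3 IMPLIES x1 = F IMPLIES T = T
(x3 IMPLIES x1) IMPLIES x3 = T IMPLIES F = F
x1 IFF x3 = T IFF F = F
(x1 IFF x3) IFF x3 = F IFF F = T
x1 IFF ((x1 IFF x3) IFF x3) = T IFF T = T
(x1 IFF ((x1 IFF x3) IFF x3)) XOR x3 = T XOR F = T
x3 XOR ((x1 IFF ((x1 IFF x3) IFF x3)) XOR x3) = F XOR T = T
((x3 IMPLIES x1) IMPLIES x3) OR (x3 XOR ((x1 IFF ((x1 IFF x3) IFF x3)) XOR x3)) = F OR T = T
x1 IFF x3 = T IFF F = F
(((x3 IMPLIES x1) IMPLIES x3) OR (x3 XOR ((x1 IFF ((x1 IFF x3) IFF x3)) XOR x3))) OR (x1 IFF x3) = T OR F = T
((x1 IMPLIES x3) IFF x1) IMPLIES ((((x3 IMPLIES x1) IMPLIES x3) OR (x3 XOR ((x1 IFF ((x1 IFF x3) IFF x3)) XOR x3))) OR (x1 IFF x3)) = F IMPLIES T = T
((x3 OR x1) IMPLIES x3) AND (((x1 IMPLIES x3) IFF x1) IMPLIES ((((x3 IMPLIES x1) IMPLIES x3) OR (x3 XOR ((x1 IFF ((x1 IFF x3) IFF x3)) XOR x3))) OR (x1 IFF x3))) = F AND T = F
x1 IFF x3 = T IFF F = F
(((x3 OR x1) IMPLIES x3) AND (((x1 IMPLIES x3) IFF x1) IMPLIES ((((x3 IMPLIES x1) IMPLIES x3) OR (x3 XOR ((x1 IFF ((x1 IFF x3) IFF x3)) XOR x3))) OR (x1 IFF x3)))) IMPLIES (x1 IFF x3) = F IMPLIES F = T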